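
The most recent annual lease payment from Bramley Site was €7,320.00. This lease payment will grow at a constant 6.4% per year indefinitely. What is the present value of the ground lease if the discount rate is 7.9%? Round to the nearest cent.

€519232.00

D₁ = D₀ × (1 + g) = €7,320.00 × 1.064 = €7,788.4800
Growing perpetuity: P = D₁ / (r − g) = €7,788.4800 / (0.079 − 0.064) = €519,232.00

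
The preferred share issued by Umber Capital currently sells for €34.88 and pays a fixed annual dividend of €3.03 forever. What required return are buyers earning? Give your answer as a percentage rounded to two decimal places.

P = C/r ⇒ r = C/P = €3.03/€34.88 = 0.086869

8.69%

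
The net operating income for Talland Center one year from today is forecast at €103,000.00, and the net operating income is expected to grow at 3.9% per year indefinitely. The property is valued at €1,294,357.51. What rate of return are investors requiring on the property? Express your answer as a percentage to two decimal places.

11.86%

P = D₁/(r − g) ⇒ r = D₁/P + g = €103,000.0000/€1,294,357.51 + 0.039 = 0.079576 + 0.039 = 0.118576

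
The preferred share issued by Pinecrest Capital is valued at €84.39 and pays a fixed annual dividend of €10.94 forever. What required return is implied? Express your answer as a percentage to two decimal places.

P = C/r ⇒ r = C/P = €10.94/€84.39 = 0.129636

12.96%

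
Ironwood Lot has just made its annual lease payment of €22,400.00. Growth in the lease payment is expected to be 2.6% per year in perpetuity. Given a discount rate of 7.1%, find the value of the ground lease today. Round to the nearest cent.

D₁ = D₀ × (1 + g) = €22,400.00 × 1.026 = €22,982.4000
Growing perpetuity: P = D₁ / (r − g) = €22,982.4000 / (0.071 − 0.026) = €510,720.00

€510720.00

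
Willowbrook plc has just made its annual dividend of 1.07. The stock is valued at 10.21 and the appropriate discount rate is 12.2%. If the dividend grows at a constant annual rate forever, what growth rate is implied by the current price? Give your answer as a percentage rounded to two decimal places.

P = D₀(1+g)/(r−g) ⇒ P(r−g) = D₀(1+g) ⇒ g(P+D₀) = P·r − D₀
g = (P·r − D₀)/(P + D₀) = (10.21×0.122 − 1.07) / (10.21 + 1.07) = 0.015569

1.56%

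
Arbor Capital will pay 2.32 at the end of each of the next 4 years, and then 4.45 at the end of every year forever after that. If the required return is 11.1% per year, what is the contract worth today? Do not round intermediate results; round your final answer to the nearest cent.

PV of 4-year annuity: 2.32 × [1 − (1+0.111)^−4] / 0.111 = 7.18233
Perpetuity value at year 4: 4.45 / 0.111 = 40.09009
PV of perpetuity: 40.09009 / (1+0.111)^4 = 26.31363
Total PV = 7.18233 + 26.31363 = 33.49597

33.50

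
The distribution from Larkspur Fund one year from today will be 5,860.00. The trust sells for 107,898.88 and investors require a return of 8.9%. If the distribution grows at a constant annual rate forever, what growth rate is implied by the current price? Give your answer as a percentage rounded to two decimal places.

P = D₁/(r−g) ⇒ g = r − D₁/P = 0.089 − 5,860.00/107,898.88 = 0.034690

3.47%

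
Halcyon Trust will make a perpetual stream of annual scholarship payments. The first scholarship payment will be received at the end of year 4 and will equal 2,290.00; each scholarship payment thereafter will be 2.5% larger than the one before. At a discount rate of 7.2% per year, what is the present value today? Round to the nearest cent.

Value at end of year 3: C₁ / (r − g) = 2,290.00 / (0.072 − 0.025) = 48,723.4043
Discount to today: PV = 48,723.4043 / (1 + 0.072)^3 = 48,723.4043 / 1.231925 = 39,550.62

39550.62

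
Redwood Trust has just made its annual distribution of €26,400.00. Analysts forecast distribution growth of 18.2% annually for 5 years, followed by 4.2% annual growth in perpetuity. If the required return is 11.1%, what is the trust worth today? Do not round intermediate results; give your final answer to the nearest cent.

D_1 = 31204.80000
D_2 = 36884.07360
D_3 = 43596.97500
D_4 = 51531.62444
D_5 = 60910.38009
Terminal value at year 5: TV = D_5×(1+g_2)/(r−g_2) = 63468.61606/0.069 = 919835.01532
P_0 = D_1/(1+r)^1 + D_2/(1+r)^2 + D_3/(1+r)^3 + D_4/(1+r)^4 + D_5/(1+r)^5 + TV/(1+r)^5
    = 28087.12871 + 29882.07573 + 31791.73134 + 33823.42614 + 35984.95922 + 543425.03638 = 702994.35752

€702994.36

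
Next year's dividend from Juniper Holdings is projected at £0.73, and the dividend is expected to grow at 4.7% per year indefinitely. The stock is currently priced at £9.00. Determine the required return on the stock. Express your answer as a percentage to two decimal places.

P = D₁/(r − g) ⇒ r = D₁/P + g = £0.7300/£9.00 + 0.047 = 0.081111 + 0.047 = 0.128111

12.81%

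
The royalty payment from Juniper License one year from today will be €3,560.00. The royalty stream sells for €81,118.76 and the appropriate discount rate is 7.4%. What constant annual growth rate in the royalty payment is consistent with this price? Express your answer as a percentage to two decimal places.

3.01%

P = D₁/(r−g) ⇒ g = r − D₁/P = 0.074 − €3,560.00/€81,118.76 = 0.030114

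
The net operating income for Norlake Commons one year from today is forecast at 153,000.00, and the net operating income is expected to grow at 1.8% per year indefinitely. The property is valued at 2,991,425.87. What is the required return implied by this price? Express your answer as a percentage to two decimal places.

P = D₁/(r − g) ⇒ r = D₁/P + g = 153,000.0000/2,991,425.87 + 0.018 = 0.051146 + 0.018 = 0.069146

6.91%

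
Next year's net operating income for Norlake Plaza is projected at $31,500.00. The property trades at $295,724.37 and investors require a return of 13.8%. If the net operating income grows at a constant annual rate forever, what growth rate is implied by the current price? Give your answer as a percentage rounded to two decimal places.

3.15%

P = D₁/(r−g) ⇒ g = r − D₁/P = 0.138 − $31,500.00/$295,724.37 = 0.031482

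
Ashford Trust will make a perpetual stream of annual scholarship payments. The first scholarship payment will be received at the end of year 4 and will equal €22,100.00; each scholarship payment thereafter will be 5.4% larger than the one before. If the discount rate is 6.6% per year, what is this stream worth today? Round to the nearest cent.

€1520335.42

Value at end of year 3: C₁ / (r − g) = €22,100.00 / (0.066 − 0.054) = €1,841,666.6667
Discount to today: PV = €1,841,666.6667 / (1 + 0.066)^3 = €1,841,666.6667 / 1.211355 = €1,520,335.42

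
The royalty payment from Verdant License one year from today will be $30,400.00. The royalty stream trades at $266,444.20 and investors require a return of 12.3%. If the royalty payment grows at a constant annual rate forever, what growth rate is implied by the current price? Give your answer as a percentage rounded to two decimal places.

P = D₁/(r−g) ⇒ g = r − D₁/P = 0.123 − $30,400.00/$266,444.20 = 0.008905

0.89%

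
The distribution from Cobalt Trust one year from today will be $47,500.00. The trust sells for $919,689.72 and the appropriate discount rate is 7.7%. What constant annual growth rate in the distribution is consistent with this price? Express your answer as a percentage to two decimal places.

2.54%

P = D₁/(r−g) ⇒ g = r − D₁/P = 0.077 − $47,500.00/$919,689.72 = 0.025352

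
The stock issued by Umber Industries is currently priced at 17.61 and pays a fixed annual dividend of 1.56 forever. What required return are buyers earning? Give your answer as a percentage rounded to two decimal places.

P = C/r ⇒ r = C/P = 1.56/17.61 = 0.088586

8.86%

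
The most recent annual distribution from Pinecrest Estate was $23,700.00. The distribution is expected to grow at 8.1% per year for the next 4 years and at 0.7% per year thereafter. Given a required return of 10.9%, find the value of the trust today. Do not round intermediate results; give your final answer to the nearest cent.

$300194.75

D_1 = 25619.70000
D_2 = 27694.89570
D_3 = 29938.18225
D_4 = 32363.17501
Terminal value at year 4: TV = D_4×(1+g_2)/(r−g_2) = 32589.71724/0.102 = 319507.03176
P_0 = D_1/(1+r)^1 + D_2/(1+r)^2 + D_3/(1+r)^3 + D_4/(1+r)^4 + TV/(1+r)^4
    = 23101.62308 + 22518.35397 + 21949.81122 + 21395.62302 + 211229.33706 = 300194.74836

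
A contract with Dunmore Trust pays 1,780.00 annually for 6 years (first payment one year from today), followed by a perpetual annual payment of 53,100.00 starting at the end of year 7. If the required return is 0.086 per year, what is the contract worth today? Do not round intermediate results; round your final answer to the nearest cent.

384452.90

PV of 6-year annuity: 1,780.00 × [1 − (1+0.086)^−6] / 0.086 = 8081.06671
Perpetuity value at year 6: 53,100.00 / 0.086 = 617441.86047
PV of perpetuity: 617441.86047 / (1+0.086)^6 = 376371.83662
Total PV = 8081.06671 + 376371.83662 = 384452.90333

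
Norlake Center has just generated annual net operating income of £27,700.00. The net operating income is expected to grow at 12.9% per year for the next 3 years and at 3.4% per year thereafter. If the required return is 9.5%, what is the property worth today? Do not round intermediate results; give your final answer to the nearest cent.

£603015.79

D_1 = 31273.30000
D_2 = 35307.55570
D_3 = 39862.23039
Terminal value at year 3: TV = D_3×(1+g_2)/(r−g_2) = 41217.54622/0.061 = 675697.47899
P_0 = D_1/(1+r)^1 + D_2/(1+r)^2 + D_3/(1+r)^3 + TV/(1+r)^3
    = 28560.09132 + 29446.88868 + 30361.22130 + 514647.58723 = 603015.78853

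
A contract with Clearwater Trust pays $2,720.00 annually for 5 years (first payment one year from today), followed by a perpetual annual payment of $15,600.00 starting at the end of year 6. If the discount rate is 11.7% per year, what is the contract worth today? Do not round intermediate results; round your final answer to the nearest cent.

PV of 5-year annuity: $2,720.00 × [1 − (1+0.117)^−5] / 0.117 = 9878.30134
Perpetuity value at year 5: $15,600.00 / 0.117 = 133333.33333
PV of perpetuity: 133333.33333 / (1+0.117)^5 = 76678.36979
Total PV = 9878.30134 + 76678.36979 = 86556.67112

$86556.67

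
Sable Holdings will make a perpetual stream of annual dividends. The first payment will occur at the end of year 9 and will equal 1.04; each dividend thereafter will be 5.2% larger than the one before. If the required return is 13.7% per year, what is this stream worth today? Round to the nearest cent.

4.38

Value at end of year 8: C₁ / (r − g) = 1.04 / (0.137 − 0.052) = 12.2353
Discount to today: PV = 12.2353 / (1 + 0.137)^8 = 12.2353 / 2.793082 = 4.38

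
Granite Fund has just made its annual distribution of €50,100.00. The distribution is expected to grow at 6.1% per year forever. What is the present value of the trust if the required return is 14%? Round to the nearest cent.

D₁ = D₀ × (1 + g) = €50,100.00 × 1.061 = €53,156.1000
Growing perpetuity: P = D₁ / (r − g) = €53,156.1000 / (0.14 − 0.061) = €672,862.03

€672862.03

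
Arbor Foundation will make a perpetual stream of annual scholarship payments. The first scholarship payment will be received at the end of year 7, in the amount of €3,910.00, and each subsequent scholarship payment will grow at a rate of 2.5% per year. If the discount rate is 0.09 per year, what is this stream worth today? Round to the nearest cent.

Value at end of year 6: C₁ / (r − g) = €3,910.00 / (0.09 − 0.025) = €60,153.8462
Discount to today: PV = €60,153.8462 / (1 + 0.09)^6 = €60,153.8462 / 1.677100 = €35,867.77

€35867.77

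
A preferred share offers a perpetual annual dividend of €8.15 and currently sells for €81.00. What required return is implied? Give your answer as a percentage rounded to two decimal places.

10.06%

P = C/r ⇒ r = C/P = €8.15/€81.00 = 0.100617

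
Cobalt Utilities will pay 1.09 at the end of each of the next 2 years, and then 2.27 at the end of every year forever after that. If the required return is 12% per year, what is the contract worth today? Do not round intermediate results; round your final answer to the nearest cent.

PV of 2-year annuity: 1.09 × [1 − (1+0.12)^−2] / 0.12 = 1.84216
Perpetuity value at year 2: 2.27 / 0.12 = 18.91667
PV of perpetuity: 18.91667 / (1+0.12)^2 = 15.08025
Total PV = 1.84216 + 15.08025 = 16.92241

16.92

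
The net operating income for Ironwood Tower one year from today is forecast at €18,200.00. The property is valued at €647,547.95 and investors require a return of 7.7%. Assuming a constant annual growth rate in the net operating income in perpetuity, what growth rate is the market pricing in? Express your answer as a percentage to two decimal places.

4.89%

P = D₁/(r−g) ⇒ g = r − D₁/P = 0.077 − €18,200.00/€647,547.95 = 0.048894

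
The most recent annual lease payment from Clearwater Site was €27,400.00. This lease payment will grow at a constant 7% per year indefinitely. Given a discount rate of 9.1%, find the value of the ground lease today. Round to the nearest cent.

€1396095.24

D₁ = D₀ × (1 + g) = €27,400.00 × 1.07 = €29,318.0000
Growing perpetuity: P = D₁ / (r − g) = €29,318.0000 / (0.091 − 0.07) = €1,396,095.24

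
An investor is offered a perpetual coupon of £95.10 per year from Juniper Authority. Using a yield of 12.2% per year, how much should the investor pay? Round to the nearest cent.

Level perpetuity: PV = C / r = £95.10 / 0.122 = £779.51

£779.51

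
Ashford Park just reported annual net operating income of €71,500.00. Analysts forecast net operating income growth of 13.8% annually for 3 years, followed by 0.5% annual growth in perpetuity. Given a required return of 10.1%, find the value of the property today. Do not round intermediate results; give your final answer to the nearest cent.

€1055786.07

D_1 = 81367.00000
D_2 = 92595.64600
D_3 = 105373.84515
Terminal value at year 3: TV = D_3×(1+g_2)/(r−g_2) = 105900.71437/0.096 = 1103132.44139
P_0 = D_1/(1+r)^1 + D_2/(1+r)^2 + D_3/(1+r)^3 + TV/(1+r)^3
    = 73902.81562 + 76386.37982 + 78953.40620 + 826543.47120 = 1055786.07285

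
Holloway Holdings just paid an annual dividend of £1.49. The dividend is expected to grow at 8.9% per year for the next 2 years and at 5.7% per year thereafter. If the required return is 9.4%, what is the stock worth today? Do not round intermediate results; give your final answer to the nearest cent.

£45.14

D_1 = 1.62261
D_2 = 1.76702
Terminal value at year 2: TV = D_2×(1+g_2)/(r−g_2) = 1.86774/0.037 = 50.47953
P_0 = D_1/(1+r)^1 + D_2/(1+r)^2 + TV/(1+r)^2
    = 1.48319 + 1.47641 + 42.17748 = 45.13708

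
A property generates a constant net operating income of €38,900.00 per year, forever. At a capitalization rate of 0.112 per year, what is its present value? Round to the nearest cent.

Level perpetuity: PV = C / r = €38,900.00 / 0.112 = €347,321.43

€347321.43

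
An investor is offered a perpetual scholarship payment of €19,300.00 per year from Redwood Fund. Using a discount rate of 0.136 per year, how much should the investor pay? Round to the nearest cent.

€141911.76

Level perpetuity: PV = C / r = €19,300.00 / 0.136 = €141,911.76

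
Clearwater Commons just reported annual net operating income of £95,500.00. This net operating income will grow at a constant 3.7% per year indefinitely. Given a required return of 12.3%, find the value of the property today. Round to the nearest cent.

£1151552.33

D₁ = D₀ × (1 + g) = £95,500.00 × 1.037 = £99,033.5000
Growing perpetuity: P = D₁ / (r − g) = £99,033.5000 / (0.123 − 0.037) = £1,151,552.33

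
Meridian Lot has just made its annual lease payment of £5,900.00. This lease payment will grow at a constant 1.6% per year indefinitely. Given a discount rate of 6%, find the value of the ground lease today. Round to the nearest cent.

D₁ = D₀ × (1 + g) = £5,900.00 × 1.016 = £5,994.4000
Growing perpetuity: P = D₁ / (r − g) = £5,994.4000 / (0.06 − 0.016) = £136,236.36

£136236.36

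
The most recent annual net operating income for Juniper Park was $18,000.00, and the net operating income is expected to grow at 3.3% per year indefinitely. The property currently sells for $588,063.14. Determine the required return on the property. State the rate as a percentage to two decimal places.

D₁ = $18,000.00 × 1.033 = $18,594.0000
P = D₁/(r − g) ⇒ r = D₁/P + g = $18,594.0000/$588,063.14 + 0.033 = 0.031619 + 0.033 = 0.064619

6.46%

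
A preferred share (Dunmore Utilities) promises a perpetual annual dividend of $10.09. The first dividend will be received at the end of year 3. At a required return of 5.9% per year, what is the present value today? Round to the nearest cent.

Value at end of year 2: C / r = $10.09 / 0.059 = $171.0169
Discount to today: PV = $171.0169 / (1 + 0.059)^2 = $171.0169 / 1.121481 = $152.49

$152.49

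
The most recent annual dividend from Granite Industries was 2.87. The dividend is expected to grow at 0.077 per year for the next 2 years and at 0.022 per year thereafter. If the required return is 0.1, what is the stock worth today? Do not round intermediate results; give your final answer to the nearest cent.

41.61

D_1 = 3.09099
D_2 = 3.32900
Terminal value at year 2: TV = D_2×(1+g_2)/(r−g_2) = 3.40223/0.078 = 43.61839
P_0 = D_1/(1+r)^1 + D_2/(1+r)^2 + TV/(1+r)^2
    = 2.80999 + 2.75124 + 36.04825 = 41.60948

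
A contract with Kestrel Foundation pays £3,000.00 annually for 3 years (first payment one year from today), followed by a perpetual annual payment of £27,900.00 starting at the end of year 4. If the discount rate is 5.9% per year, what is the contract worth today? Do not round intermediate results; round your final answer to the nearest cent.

£406200.02

PV of 3-year annuity: £3,000.00 × [1 − (1+0.059)^−3] / 0.059 = 8033.89553
Perpetuity value at year 3: £27,900.00 / 0.059 = 472881.35593
PV of perpetuity: 472881.35593 / (1+0.059)^3 = 398166.12753
Total PV = 8033.89553 + 398166.12753 = 406200.02306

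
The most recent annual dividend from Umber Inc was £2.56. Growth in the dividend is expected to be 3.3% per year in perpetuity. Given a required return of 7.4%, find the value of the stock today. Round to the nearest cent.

£64.50

D₁ = D₀ × (1 + g) = £2.56 × 1.033 = £2.6445
Growing perpetuity: P = D₁ / (r − g) = £2.6445 / (0.074 − 0.033) = £64.50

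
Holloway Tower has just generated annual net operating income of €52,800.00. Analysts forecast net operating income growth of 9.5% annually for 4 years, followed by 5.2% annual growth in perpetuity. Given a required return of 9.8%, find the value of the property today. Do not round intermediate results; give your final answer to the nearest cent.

€1404131.48

D_1 = 57816.00000
D_2 = 63308.52000
D_3 = 69322.82940
D_4 = 75908.49819
Terminal value at year 4: TV = D_4×(1+g_2)/(r−g_2) = 79855.74010/0.046 = 1735994.34998
P_0 = D_1/(1+r)^1 + D_2/(1+r)^2 + D_3/(1+r)^3 + D_4/(1+r)^4 + TV/(1+r)^4
    = 52655.73770 + 52511.86957 + 52368.39452 + 52225.31147 + 1194370.16667 = 1404131.47993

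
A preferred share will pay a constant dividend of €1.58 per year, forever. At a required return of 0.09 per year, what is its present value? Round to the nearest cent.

€17.56

Level perpetuity: PV = C / r = €1.58 / 0.09 = €17.56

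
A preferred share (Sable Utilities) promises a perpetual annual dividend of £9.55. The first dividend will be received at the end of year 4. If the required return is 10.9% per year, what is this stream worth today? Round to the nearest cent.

£64.24

Value at end of year 3: C / r = £9.55 / 0.109 = £87.6147
Discount to today: PV = £87.6147 / (1 + 0.109)^3 = £87.6147 / 1.363938 = £64.24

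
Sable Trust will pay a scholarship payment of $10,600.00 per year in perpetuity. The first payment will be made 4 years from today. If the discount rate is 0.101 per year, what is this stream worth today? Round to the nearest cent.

$78636.20

Value at end of year 3: C / r = $10,600.00 / 0.101 = $104,950.4950
Discount to today: PV = $104,950.4950 / (1 + 0.101)^3 = $104,950.4950 / 1.334633 = $78,636.20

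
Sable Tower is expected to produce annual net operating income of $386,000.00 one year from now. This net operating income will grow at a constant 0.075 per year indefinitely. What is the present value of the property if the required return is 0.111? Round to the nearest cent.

Growing perpetuity: P = D₁ / (r − g) = $386,000.0000 / (0.111 − 0.075) = $10,722,222.22

$10722222.22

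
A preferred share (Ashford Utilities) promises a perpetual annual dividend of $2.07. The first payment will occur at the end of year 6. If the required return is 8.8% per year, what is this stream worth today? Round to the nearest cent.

Value at end of year 5: C / r = $2.07 / 0.088 = $23.5227
Discount to today: PV = $23.5227 / (1 + 0.088)^5 = $23.5227 / 1.524560 = $15.43

$15.43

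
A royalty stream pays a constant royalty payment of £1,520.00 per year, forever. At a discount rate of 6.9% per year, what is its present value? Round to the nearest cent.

Level perpetuity: PV = C / r = £1,520.00 / 0.069 = £22,028.99

£22028.99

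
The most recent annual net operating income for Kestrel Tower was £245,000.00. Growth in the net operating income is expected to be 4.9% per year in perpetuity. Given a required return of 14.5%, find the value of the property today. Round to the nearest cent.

£2677135.42

D₁ = D₀ × (1 + g) = £245,000.00 × 1.049 = £257,005.0000
Growing perpetuity: P = D₁ / (r − g) = £257,005.0000 / (0.145 − 0.049) = £2,677,135.42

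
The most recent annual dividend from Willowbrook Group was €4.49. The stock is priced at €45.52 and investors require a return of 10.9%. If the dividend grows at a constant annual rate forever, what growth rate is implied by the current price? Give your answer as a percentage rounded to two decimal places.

0.94%

P = D₀(1+g)/(r−g) ⇒ P(r−g) = D₀(1+g) ⇒ g(P+D₀) = P·r − D₀
g = (P·r − D₀)/(P + D₀) = (€45.52×0.109 − €4.49) / (€45.52 + €4.49) = 0.009432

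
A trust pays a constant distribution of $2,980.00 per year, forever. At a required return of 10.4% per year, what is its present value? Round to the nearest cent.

$28653.85

Level perpetuity: PV = C / r = $2,980.00 / 0.104 = $28,653.85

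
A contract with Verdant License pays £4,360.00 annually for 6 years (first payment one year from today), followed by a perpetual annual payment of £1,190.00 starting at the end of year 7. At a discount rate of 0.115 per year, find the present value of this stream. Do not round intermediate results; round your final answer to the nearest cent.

£23567.66

PV of 6-year annuity: £4,360.00 × [1 − (1+0.115)^−6] / 0.115 = 18182.48198
Perpetuity value at year 6: £1,190.00 / 0.115 = 10347.82609
PV of perpetuity: 10347.82609 / (1+0.115)^6 = 5385.17619
Total PV = 18182.48198 + 5385.17619 = 23567.65817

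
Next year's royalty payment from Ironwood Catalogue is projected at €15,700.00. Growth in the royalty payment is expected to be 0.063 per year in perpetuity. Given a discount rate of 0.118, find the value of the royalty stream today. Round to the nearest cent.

€285454.55

Growing perpetuity: P = D₁ / (r − g) = €15,700.0000 / (0.118 − 0.063) = €285,454.55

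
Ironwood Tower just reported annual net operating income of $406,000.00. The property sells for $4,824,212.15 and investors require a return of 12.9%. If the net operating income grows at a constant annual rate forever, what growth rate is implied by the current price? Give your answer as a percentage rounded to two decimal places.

P = D₀(1+g)/(r−g) ⇒ P(r−g) = D₀(1+g) ⇒ g(P+D₀) = P·r − D₀
g = (P·r − D₀)/(P + D₀) = ($4,824,212.15×0.129 − $406,000.00) / ($4,824,212.15 + $406,000.00) = 0.041360

4.14%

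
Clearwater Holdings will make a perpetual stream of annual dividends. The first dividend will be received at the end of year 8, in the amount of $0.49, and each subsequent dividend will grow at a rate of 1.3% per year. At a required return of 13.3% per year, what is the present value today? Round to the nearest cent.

Value at end of year 7: C₁ / (r − g) = $0.49 / (0.133 − 0.013) = $4.0833
Discount to today: PV = $4.0833 / (1 + 0.133)^7 = $4.0833 / 2.396676 = $1.70

$1.70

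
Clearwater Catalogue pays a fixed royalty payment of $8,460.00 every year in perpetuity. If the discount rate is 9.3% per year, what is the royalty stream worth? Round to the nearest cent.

$90967.74

Level perpetuity: PV = C / r = $8,460.00 / 0.093 = $90,967.74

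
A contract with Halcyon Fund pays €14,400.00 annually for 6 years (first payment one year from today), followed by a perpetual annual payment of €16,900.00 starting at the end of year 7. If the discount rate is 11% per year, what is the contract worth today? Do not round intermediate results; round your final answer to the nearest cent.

PV of 6-year annuity: €14,400.00 × [1 − (1+0.11)^−6] / 0.11 = 60919.74509
Perpetuity value at year 6: €16,900.00 / 0.11 = 153636.36364
PV of perpetuity: 153636.36364 / (1+0.11)^6 = 82140.27391
Total PV = 60919.74509 + 82140.27391 = 143060.01900

€143060.02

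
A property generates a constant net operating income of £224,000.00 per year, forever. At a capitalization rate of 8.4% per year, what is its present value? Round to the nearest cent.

Level perpetuity: PV = C / r = £224,000.00 / 0.084 = £2,666,666.67

£2666666.67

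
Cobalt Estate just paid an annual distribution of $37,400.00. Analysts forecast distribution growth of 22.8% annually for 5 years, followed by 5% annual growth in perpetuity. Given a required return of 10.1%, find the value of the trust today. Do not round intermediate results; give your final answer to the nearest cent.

D_1 = 45927.20000
D_2 = 56398.60160
D_3 = 69257.48276
D_4 = 85048.18884
D_5 = 104439.17589
Terminal value at year 5: TV = D_5×(1+g_2)/(r−g_2) = 109661.13468/0.051 = 2150218.32714
P_0 = D_1/(1+r)^1 + D_2/(1+r)^2 + D_3/(1+r)^3 + D_4/(1+r)^4 + D_5/(1+r)^5 + TV/(1+r)^5
    = 41714.07811 + 46525.78376 + 51892.51813 + 57878.30360 + 64554.54752 + 1329064.21359 = 1591629.44470

$1591629.44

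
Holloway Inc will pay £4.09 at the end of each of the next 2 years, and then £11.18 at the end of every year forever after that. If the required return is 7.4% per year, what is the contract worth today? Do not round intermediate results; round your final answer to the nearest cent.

PV of 2-year annuity: £4.09 × [1 − (1+0.074)^−2] / 0.074 = 7.35400
Perpetuity value at year 2: £11.18 / 0.074 = 151.08108
PV of perpetuity: 151.08108 / (1+0.074)^2 = 130.97895
Total PV = 7.35400 + 130.97895 = 138.33295

£138.33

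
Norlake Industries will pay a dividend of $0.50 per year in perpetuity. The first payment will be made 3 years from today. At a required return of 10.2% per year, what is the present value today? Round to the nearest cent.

Value at end of year 2: C / r = $0.50 / 0.102 = $4.9020
Discount to today: PV = $4.9020 / (1 + 0.102)^2 = $4.9020 / 1.214404 = $4.04

$4.04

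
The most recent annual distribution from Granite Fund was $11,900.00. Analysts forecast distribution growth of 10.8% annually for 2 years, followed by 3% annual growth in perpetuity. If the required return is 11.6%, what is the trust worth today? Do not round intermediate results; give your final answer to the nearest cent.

D_1 = 13185.20000
D_2 = 14609.20160
Terminal value at year 2: TV = D_2×(1+g_2)/(r−g_2) = 15047.47765/0.086 = 174970.67033
P_0 = D_1/(1+r)^1 + D_2/(1+r)^2 + TV/(1+r)^2
    = 11814.69534 + 11730.00218 + 140487.23546 = 164031.93298

$164031.93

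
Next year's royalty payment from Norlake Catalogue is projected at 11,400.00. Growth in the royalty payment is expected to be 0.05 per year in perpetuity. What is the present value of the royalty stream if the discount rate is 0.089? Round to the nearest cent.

Growing perpetuity: P = D₁ / (r − g) = 11,400.0000 / (0.089 − 0.05) = 292,307.69

292307.69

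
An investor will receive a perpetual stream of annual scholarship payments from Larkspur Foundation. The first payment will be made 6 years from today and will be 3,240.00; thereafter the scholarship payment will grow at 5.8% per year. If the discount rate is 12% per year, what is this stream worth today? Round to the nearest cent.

Value at end of year 5: C₁ / (r − g) = 3,240.00 / (0.12 − 0.058) = 52,258.0645
Discount to today: PV = 52,258.0645 / (1 + 0.12)^5 = 52,258.0645 / 1.762342 = 29,652.63

29652.63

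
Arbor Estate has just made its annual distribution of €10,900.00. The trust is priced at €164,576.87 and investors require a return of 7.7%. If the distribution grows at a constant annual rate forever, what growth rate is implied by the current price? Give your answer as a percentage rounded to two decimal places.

P = D₀(1+g)/(r−g) ⇒ P(r−g) = D₀(1+g) ⇒ g(P+D₀) = P·r − D₀
g = (P·r − D₀)/(P + D₀) = (€164,576.87×0.077 − €10,900.00) / (€164,576.87 + €10,900.00) = 0.010101

1.01%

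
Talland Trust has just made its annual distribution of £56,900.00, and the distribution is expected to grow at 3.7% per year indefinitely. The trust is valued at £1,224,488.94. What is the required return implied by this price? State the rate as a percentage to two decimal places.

8.52%

D₁ = £56,900.00 × 1.037 = £59,005.3000
P = D₁/(r − g) ⇒ r = D₁/P + g = £59,005.3000/£1,224,488.94 + 0.037 = 0.048188 + 0.037 = 0.085188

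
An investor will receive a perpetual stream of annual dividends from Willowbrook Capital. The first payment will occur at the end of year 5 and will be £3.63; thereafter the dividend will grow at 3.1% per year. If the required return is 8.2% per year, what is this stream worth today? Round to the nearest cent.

£51.93

Value at end of year 4: C₁ / (r − g) = £3.63 / (0.082 − 0.031) = £71.1765
Discount to today: PV = £71.1765 / (1 + 0.082)^4 = £71.1765 / 1.370595 = £51.93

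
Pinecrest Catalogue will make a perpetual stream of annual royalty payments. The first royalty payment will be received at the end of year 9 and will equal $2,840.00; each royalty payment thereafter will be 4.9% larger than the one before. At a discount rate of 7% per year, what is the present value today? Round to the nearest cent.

$78709.80

Value at end of year 8: C₁ / (r − g) = $2,840.00 / (0.07 − 0.049) = $135,238.0952
Discount to today: PV = $135,238.0952 / (1 + 0.07)^8 = $135,238.0952 / 1.718186 = $78,709.80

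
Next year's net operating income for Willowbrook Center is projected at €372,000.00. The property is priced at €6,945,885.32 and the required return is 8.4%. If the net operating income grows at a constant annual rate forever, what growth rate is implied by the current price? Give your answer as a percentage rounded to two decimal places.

P = D₁/(r−g) ⇒ g = r − D₁/P = 0.084 − €372,000.00/€6,945,885.32 = 0.030443

3.04%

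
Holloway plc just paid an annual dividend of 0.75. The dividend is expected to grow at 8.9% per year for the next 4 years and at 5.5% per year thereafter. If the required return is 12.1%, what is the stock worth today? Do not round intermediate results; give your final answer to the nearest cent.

13.47

D_1 = 0.81675
D_2 = 0.88944
D_3 = 0.96860
D_4 = 1.05481
Terminal value at year 4: TV = D_4×(1+g_2)/(r−g_2) = 1.11282/0.066 = 16.86092
P_0 = D_1/(1+r)^1 + D_2/(1+r)^2 + D_3/(1+r)^3 + D_4/(1+r)^4 + TV/(1+r)^4
    = 0.72859 + 0.70779 + 0.68759 + 0.66796 + 10.67724 = 13.46917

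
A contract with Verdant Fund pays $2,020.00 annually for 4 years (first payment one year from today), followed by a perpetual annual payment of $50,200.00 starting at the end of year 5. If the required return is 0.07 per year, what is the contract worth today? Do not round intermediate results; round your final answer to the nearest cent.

$553947.02

PV of 4-year annuity: $2,020.00 × [1 − (1+0.07)^−4] / 0.07 = 6842.16674
Perpetuity value at year 4: $50,200.00 / 0.07 = 717142.85714
PV of perpetuity: 717142.85714 / (1+0.07)^4 = 547104.85207
Total PV = 6842.16674 + 547104.85207 = 553947.01881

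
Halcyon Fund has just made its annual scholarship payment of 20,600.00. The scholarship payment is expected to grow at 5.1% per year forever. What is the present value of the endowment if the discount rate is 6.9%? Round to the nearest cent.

D₁ = D₀ × (1 + g) = 20,600.00 × 1.051 = 21,650.6000
Growing perpetuity: P = D₁ / (r − g) = 21,650.6000 / (0.069 − 0.051) = 1,202,811.11

1202811.11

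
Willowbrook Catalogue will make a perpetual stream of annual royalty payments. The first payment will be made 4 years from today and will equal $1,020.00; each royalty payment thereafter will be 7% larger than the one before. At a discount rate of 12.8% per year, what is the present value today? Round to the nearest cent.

$12253.07

Value at end of year 3: C₁ / (r − g) = $1,020.00 / (0.128 − 0.07) = $17,586.2069
Discount to today: PV = $17,586.2069 / (1 + 0.128)^3 = $17,586.2069 / 1.435249 = $12,253.07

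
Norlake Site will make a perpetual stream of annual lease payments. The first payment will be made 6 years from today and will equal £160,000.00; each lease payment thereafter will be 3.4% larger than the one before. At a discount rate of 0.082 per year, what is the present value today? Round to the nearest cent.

Value at end of year 5: C₁ / (r − g) = £160,000.00 / (0.082 − 0.034) = £3,333,333.3333
Discount to today: PV = £3,333,333.3333 / (1 + 0.082)^5 = £3,333,333.3333 / 1.482983 = £2,247,721.20

£2247721.20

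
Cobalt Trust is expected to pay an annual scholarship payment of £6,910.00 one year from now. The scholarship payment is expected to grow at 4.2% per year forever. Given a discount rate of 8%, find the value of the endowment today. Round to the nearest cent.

Growing perpetuity: P = D₁ / (r − g) = £6,910.0000 / (0.08 − 0.042) = £181,842.11

£181842.11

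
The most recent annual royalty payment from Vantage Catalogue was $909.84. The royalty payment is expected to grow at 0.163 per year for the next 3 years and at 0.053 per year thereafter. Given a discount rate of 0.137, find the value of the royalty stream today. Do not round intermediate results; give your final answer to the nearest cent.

D_1 = 1058.14392
D_2 = 1230.62138
D_3 = 1431.21266
Terminal value at year 3: TV = D_3×(1+g_2)/(r−g_2) = 1507.06693/0.084 = 17941.27303
P_0 = D_1/(1+r)^1 + D_2/(1+r)^2 + D_3/(1+r)^3 + TV/(1+r)^3
    = 930.64549 + 951.92674 + 973.69463 + 12205.95772 = 15062.22458

$15062.22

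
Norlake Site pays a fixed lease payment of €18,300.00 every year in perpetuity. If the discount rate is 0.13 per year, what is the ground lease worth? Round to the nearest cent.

Level perpetuity: PV = C / r = €18,300.00 / 0.13 = €140,769.23

€140769.23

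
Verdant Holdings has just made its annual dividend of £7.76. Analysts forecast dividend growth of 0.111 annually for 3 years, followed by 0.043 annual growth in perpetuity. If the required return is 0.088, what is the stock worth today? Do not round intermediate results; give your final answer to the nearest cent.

D_1 = 8.62136
D_2 = 9.57833
D_3 = 10.64153
Terminal value at year 3: TV = D_3×(1+g_2)/(r−g_2) = 11.09911/0.045 = 246.64692
P_0 = D_1/(1+r)^1 + D_2/(1+r)^2 + D_3/(1+r)^3 + TV/(1+r)^3
    = 7.92404 + 8.09156 + 8.26261 + 191.50892 = 215.78713

£215.79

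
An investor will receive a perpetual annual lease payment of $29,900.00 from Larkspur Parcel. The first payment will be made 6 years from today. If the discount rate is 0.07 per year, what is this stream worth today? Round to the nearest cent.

$304546.95

Value at end of year 5: C / r = $29,900.00 / 0.07 = $427,142.8571
Discount to today: PV = $427,142.8571 / (1 + 0.07)^5 = $427,142.8571 / 1.402552 = $304,546.95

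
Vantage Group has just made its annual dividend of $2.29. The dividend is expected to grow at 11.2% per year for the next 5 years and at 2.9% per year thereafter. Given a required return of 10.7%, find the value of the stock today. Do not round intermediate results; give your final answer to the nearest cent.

D_1 = 2.54648
D_2 = 2.83169
D_3 = 3.14883
D_4 = 3.50150
D_5 = 3.89367
Terminal value at year 5: TV = D_5×(1+g_2)/(r−g_2) = 4.00659/0.078 = 51.36653
P_0 = D_1/(1+r)^1 + D_2/(1+r)^2 + D_3/(1+r)^3 + D_4/(1+r)^4 + D_5/(1+r)^5 + TV/(1+r)^5
    = 2.30034 + 2.31073 + 2.32117 + 2.33165 + 2.34219 + 30.89883 = 42.50492

$42.50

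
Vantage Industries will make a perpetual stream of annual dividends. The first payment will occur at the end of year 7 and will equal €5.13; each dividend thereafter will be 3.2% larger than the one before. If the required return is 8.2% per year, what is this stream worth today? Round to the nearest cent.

€63.94

Value at end of year 6: C₁ / (r − g) = €5.13 / (0.082 − 0.032) = €102.6000
Discount to today: PV = €102.6000 / (1 + 0.082)^6 = €102.6000 / 1.604588 = €63.94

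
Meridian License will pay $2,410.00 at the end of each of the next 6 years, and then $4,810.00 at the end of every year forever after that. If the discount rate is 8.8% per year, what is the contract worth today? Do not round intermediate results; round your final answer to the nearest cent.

PV of 6-year annuity: $2,410.00 × [1 − (1+0.088)^−6] / 0.088 = 10875.83426
Perpetuity value at year 6: $4,810.00 / 0.088 = 54659.09091
PV of perpetuity: 54659.09091 / (1+0.088)^6 = 32952.55033
Total PV = 10875.83426 + 32952.55033 = 43828.38459

$43828.38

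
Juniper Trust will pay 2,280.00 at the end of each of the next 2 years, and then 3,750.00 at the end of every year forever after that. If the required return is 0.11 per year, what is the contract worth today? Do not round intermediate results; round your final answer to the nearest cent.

31573.50

PV of 2-year annuity: 2,280.00 × [1 − (1+0.11)^−2] / 0.11 = 3904.55320
Perpetuity value at year 2: 3,750.00 / 0.11 = 34090.90909
PV of perpetuity: 34090.90909 / (1+0.11)^2 = 27668.94659
Total PV = 3904.55320 + 27668.94659 = 31573.49979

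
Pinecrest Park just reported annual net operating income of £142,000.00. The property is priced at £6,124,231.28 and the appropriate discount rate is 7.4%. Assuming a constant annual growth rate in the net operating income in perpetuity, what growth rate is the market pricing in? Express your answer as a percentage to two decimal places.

P = D₀(1+g)/(r−g) ⇒ P(r−g) = D₀(1+g) ⇒ g(P+D₀) = P·r − D₀
g = (P·r − D₀)/(P + D₀) = (£6,124,231.28×0.074 − £142,000.00) / (£6,124,231.28 + £142,000.00) = 0.049662

4.97%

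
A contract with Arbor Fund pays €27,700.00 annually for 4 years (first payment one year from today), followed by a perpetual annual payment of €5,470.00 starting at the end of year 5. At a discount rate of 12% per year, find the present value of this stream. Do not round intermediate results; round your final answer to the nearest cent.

PV of 4-year annuity: €27,700.00 × [1 − (1+0.12)^−4] / 0.12 = 84134.57690
Perpetuity value at year 4: €5,470.00 / 0.12 = 45583.33333
PV of perpetuity: 45583.33333 / (1+0.12)^4 = 28969.03241
Total PV = 84134.57690 + 28969.03241 = 113103.60931

€113103.61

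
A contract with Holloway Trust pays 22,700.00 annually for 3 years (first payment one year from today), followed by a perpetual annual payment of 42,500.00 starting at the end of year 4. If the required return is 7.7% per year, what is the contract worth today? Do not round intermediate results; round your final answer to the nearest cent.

500644.05

PV of 3-year annuity: 22,700.00 × [1 − (1+0.077)^−3] / 0.077 = 58818.22588
Perpetuity value at year 3: 42,500.00 / 0.077 = 551948.05195
PV of perpetuity: 551948.05195 / (1+0.077)^3 = 441825.82288
Total PV = 58818.22588 + 441825.82288 = 500644.04876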